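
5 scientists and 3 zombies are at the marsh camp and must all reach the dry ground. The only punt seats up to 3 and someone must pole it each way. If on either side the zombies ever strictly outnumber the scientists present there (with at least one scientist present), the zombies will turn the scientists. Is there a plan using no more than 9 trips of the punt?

Yes

Yes — this plan uses 7 crossings (≤ 9):
1. 2 zombies → the dry ground.  (the marsh camp: 5S 1Z; the dry ground: 0S 2Z)
2. 1 zombie ← the marsh camp.  (the marsh camp: 5S 2Z; the dry ground: 0S 1Z)
3. 2 scientists and 1 zombie → the dry ground.  (the marsh camp: 3S 1Z; the dry ground: 2S 2Z)
4. 1 zombie ← the marsh camp.  (the marsh camp: 3S 2Z; the dry ground: 2S 1Z)
5. 1 scientist and 2 zombies → the dry ground.  (the marsh camp: 2S 0Z; the dry ground: 3S 3Z)
6. 1 zombie ← the marsh camp.  (the marsh camp: 2S 1Z; the dry ground: 3S 2Z)
7. 2 scientists and 1 zombie → the dry ground.  (the marsh camp: 0S 0Z; the dry ground: 5S 3Z)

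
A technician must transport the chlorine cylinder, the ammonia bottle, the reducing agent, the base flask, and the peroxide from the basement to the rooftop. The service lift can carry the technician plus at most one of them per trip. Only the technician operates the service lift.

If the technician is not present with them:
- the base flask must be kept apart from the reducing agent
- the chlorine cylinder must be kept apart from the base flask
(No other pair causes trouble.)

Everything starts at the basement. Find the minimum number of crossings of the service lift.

11

Counting alone: the technician can take at most 1 across per trip to the rooftop, so moving all 5 needs at least 5 loaded trips out, with a return between consecutive ones — at least 9 crossings.
The safety rule pushes this higher. Following every safe sequence of crossings, the most of the 5 that can be at the rooftop as the service lift arrives there on crossing 9 is 4 — never all 5.
So no plan with fewer than 11 crossings exists, and this one achieves 11:
1. Technician goes to the rooftop with the base flask.
2. Technician goes back to the basement alone.
3. Technician goes to the rooftop with the chlorine cylinder.
4. Technician goes back to the basement with the base flask.
5. Technician goes to the rooftop with the reducing agent.
6. Technician goes back to the basement alone.
7. Technician goes to the rooftop with the ammonia bottle.
8. Technician goes back to the basement alone.
9. Technician goes to the rooftop with the peroxide.
10. Technician goes back to the basement alone.
11. Technician goes to the rooftop with the base flask.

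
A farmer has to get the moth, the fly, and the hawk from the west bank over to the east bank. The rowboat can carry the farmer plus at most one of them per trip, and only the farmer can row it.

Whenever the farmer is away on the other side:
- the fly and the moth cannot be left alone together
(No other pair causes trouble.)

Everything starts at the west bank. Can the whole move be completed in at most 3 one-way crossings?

Counting alone: the farmer can take at most 1 across per trip to the east bank, so moving all 3 needs at least 3 loaded trips out, with a return between consecutive ones — at least 5 crossings.
Since 3 < 5, 3 crossings cannot be enough. (The shortest complete plan in fact takes 5:)
1. Farmer goes to the east bank with the moth.  [the west bank: the fly, the hawk | the east bank: the moth]
2. Farmer goes back to the west bank alone.  [the west bank: the fly, the hawk | the east bank: the moth]
3. Farmer goes to the east bank with the hawk.  [the west bank: the fly | the east bank: the hawk, the moth]
4. Farmer goes back to the west bank alone.  [the west bank: the fly | the east bank: the hawk, the moth]
5. Farmer goes to the east bank with the fly.  [the west bank: — | the east bank: the fly, the hawk, the moth]

No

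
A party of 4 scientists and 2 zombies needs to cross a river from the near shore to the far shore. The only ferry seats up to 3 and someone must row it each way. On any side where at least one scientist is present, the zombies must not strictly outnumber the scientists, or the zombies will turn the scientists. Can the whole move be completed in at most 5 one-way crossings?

Yes — this plan uses 5 crossings (≤ 5):
1. 2 zombies → the far shore.  (the near shore: 4S 0Z; the far shore: 0S 2Z)
2. 1 zombie ← the near shore.  (the near shore: 4S 1Z; the far shore: 0S 1Z)
3. 2 scientists and 1 zombie → the far shore.  (the near shore: 2S 0Z; the far shore: 2S 2Z)
4. 1 zombie ← the near shore.  (the near shore: 2S 1Z; the far shore: 2S 1Z)
5. 2 scientists and 1 zombie → the far shore.  (the near shore: 0S 0Z; the far shore: 4S 2Z)

Yes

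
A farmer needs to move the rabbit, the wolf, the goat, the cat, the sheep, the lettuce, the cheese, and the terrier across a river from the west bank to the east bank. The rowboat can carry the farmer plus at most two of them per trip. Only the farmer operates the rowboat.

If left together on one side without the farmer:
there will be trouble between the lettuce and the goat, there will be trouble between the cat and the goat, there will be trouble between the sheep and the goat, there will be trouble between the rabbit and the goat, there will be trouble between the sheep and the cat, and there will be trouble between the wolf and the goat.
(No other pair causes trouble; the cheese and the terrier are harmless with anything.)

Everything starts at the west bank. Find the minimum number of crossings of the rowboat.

Counting alone: the farmer can take at most 2 across per trip to the east bank, so moving all 8 needs at least 4 loaded trips out, with a return between consecutive ones — at least 7 crossings.
The safety rule pushes this higher. Following every safe sequence of crossings, the most of the 8 that can be at the east bank as the rowboat arrives there on crossings 7, 9, 11 is 5, 6, 7 respectively — never all 8.
So no plan with fewer than 13 crossings exists, and this one achieves 13:
1. Farmer goes to the east bank with the cat and the goat.  [the west bank: the cheese, the lettuce, the rabbit, the sheep, the terrier, the wolf | the east bank: the cat, the goat]
2. Farmer goes back to the west bank with the goat.  [the west bank: the cheese, the goat, the lettuce, the rabbit, the sheep, the terrier, the wolf | the east bank: the cat]
3. Farmer goes to the east bank with the goat and the rabbit.  [the west bank: the cheese, the lettuce, the sheep, the terrier, the wolf | the east bank: the cat, the goat, the rabbit]
4. Farmer goes back to the west bank with the goat.  [the west bank: the cheese, the goat, the lettuce, the sheep, the terrier, the wolf | the east bank: the cat, the rabbit]
5. Farmer goes to the east bank with the goat and the wolf.  [the west bank: the cheese, the lettuce, the sheep, the terrier | the east bank: the cat, the goat, the rabbit, the wolf]
6. Farmer goes back to the west bank with the goat.  [the west bank: the cheese, the goat, the lettuce, the sheep, the terrier | the east bank: the cat, the rabbit, the wolf]
7. Farmer goes to the east bank with the goat and the lettuce.  [the west bank: the cheese, the sheep, the terrier | the east bank: the cat, the goat, the lettuce, the rabbit, the wolf]
8. Farmer goes back to the west bank with the goat.  [the west bank: the cheese, the goat, the sheep, the terrier | the east bank: the cat, the lettuce, the rabbit, the wolf]
9. Farmer goes to the east bank with the cheese and the goat.  [the west bank: the sheep, the terrier | the east bank: the cat, the cheese, the goat, the lettuce, the rabbit, the wolf]
10. Farmer goes back to the west bank with the goat.  [the west bank: the goat, the sheep, the terrier | the east bank: the cat, the cheese, the lettuce, the rabbit, the wolf]
11. Farmer goes to the east bank with the goat and the terrier.  [the west bank: the sheep | the east bank: the cat, the cheese, the goat, the lettuce, the rabbit, the terrier, the wolf]
12. Farmer goes back to the west bank with the goat.  [the west bank: the goat, the sheep | the east bank: the cat, the cheese, the lettuce, the rabbit, the terrier, the wolf]
13. Farmer goes to the east bank with the goat and the sheep.  [the west bank: — | the east bank: the cat, the cheese, the goat, the lettuce, the rabbit, the sheep, the terrier, the wolf]

13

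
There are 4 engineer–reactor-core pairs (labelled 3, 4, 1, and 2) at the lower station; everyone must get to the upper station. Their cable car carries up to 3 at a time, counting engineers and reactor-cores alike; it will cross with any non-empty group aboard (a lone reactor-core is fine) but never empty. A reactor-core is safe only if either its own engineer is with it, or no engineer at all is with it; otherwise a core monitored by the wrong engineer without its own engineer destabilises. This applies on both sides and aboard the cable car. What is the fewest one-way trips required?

9

Counting alone: each trip to the upper station takes at most 3 across and each return brings at least 1 back, so after t trips out (and t−1 returns) at most 3t − (t−1) of the 8 are across; that first reaches 8 at t = 4, so at least 7 crossings are needed.
The safety rule pushes this higher. Following every safe sequence of crossings, the most of the 8 that can be at the upper station as the cable car arrives there on crossing 7 is 7 — never all 8.
So no plan with fewer than 9 crossings exists, and this one achieves 9:
1. engineer 3 and reactor-core 3 cross → the upper station.
2. engineer 3 crosses ← the lower station.
3. engineer 3, engineer 4, and reactor-core 4 cross → the upper station.
4. engineer 3 and reactor-core 3 cross ← the lower station.
5. engineer 1, engineer 2, and engineer 3 cross → the upper station.
6. reactor-core 4 crosses ← the lower station.
7. reactor-core 3 and reactor-core 4 cross → the upper station.
8. reactor-core 3 crosses ← the lower station.
9. reactor-core 1, reactor-core 2, and reactor-core 3 cross → the upper station.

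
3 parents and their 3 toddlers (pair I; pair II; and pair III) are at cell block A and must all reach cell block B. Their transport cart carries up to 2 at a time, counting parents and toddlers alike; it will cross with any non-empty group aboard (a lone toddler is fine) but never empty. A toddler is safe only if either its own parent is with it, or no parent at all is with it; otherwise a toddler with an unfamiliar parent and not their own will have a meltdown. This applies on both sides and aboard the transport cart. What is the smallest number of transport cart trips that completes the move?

Counting alone: each trip to cell block B takes at most 2 across and each return brings at least 1 back, so after t trips out (and t−1 returns) at most 2t − (t−1) of the 6 are across; that first reaches 6 at t = 5, so at least 9 crossings are needed.
The safety rule pushes this higher. Following every safe sequence of crossings, the most of the 6 that can be at cell block B as the transport cart arrives there on crossing 9 is 5 — never all 6.
So no plan with fewer than 11 crossings exists, and this one achieves 11:
1. parent I and toddler I cross → cell block B.
2. parent I crosses ← cell block A.
3. toddler II and toddler III cross → cell block B.
4. toddler I crosses ← cell block A.
5. parent II and parent III cross → cell block B.
6. parent II and toddler II cross ← cell block A.
7. parent I and parent II cross → cell block B.
8. toddler III crosses ← cell block A.
9. toddler I and toddler II cross → cell block B.
10. parent III crosses ← cell block A.
11. parent III and toddler III cross → cell block B.

11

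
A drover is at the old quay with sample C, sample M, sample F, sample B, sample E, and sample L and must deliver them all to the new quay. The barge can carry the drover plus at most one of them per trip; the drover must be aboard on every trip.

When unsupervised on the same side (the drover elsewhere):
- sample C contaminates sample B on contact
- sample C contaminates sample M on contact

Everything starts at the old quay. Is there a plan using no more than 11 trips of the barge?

Counting alone: the drover can take at most 1 across per trip to the new quay, so moving all 6 needs at least 6 loaded trips out, with a return between consecutive ones — at least 11 crossings.
The safety rule pushes this higher. Following every safe sequence of crossings, the most of the 6 that can be at the new quay as the barge arrives there on crossing 11 is 5 — never all 6.
So the move cannot be finished within 11 crossings. (The shortest complete plan takes 13:)
1. Drover goes to the new quay with sample C.  [the old quay: sample B, sample E, sample F, sample L, sample M | the new quay: sample C]
2. Drover goes back to the old quay alone.  [the old quay: sample B, sample E, sample F, sample L, sample M | the new quay: sample C]
3. Drover goes to the new quay with sample M.  [the old quay: sample B, sample E, sample F, sample L | the new quay: sample C, sample M]
4. Drover goes back to the old quay with sample C.  [the old quay: sample B, sample C, sample E, sample F, sample L | the new quay: sample M]
5. Drover goes to the new quay with sample B.  [the old quay: sample C, sample E, sample F, sample L | the new quay: sample B, sample M]
6. Drover goes back to the old quay alone.  [the old quay: sample C, sample E, sample F, sample L | the new quay: sample B, sample M]
7. Drover goes to the new quay with sample F.  [the old quay: sample C, sample E, sample L | the new quay: sample B, sample F, sample M]
8. Drover goes back to the old quay alone.  [the old quay: sample C, sample E, sample L | the new quay: sample B, sample F, sample M]
9. Drover goes to the new quay with sample E.  [the old quay: sample C, sample L | the new quay: sample B, sample E, sample F, sample M]
10. Drover goes back to the old quay alone.  [the old quay: sample C, sample L | the new quay: sample B, sample E, sample F, sample M]
11. Drover goes to the new quay with sample L.  [the old quay: sample C | the new quay: sample B, sample E, sample F, sample L, sample M]
12. Drover goes back to the old quay alone.  [the old quay: sample C | the new quay: sample B, sample E, sample F, sample L, sample M]
13. Drover goes to the new quay with sample C.  [the old quay: — | the new quay: sample B, sample C, sample E, sample F, sample L, sample M]

No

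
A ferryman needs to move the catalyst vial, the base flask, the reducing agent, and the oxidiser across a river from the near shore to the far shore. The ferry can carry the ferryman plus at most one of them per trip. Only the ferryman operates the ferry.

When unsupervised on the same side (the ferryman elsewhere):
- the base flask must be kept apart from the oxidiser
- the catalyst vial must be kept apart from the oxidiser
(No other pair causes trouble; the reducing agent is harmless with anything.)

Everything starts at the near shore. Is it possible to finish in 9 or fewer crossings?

Yes

Yes — this plan uses 9 crossings (≤ 9):
1. Ferryman goes to the far shore with the oxidiser.  [the near shore: the base flask, the catalyst vial, the reducing agent | the far shore: the oxidiser]
2. Ferryman goes back to the near shore alone.  [the near shore: the base flask, the catalyst vial, the reducing agent | the far shore: the oxidiser]
3. Ferryman goes to the far shore with the catalyst vial.  [the near shore: the base flask, the reducing agent | the far shore: the catalyst vial, the oxidiser]
4. Ferryman goes back to the near shore with the oxidiser.  [the near shore: the base flask, the oxidiser, the reducing agent | the far shore: the catalyst vial]
5. Ferryman goes to the far shore with the base flask.  [the near shore: the oxidiser, the reducing agent | the far shore: the base flask, the catalyst vial]
6. Ferryman goes back to the near shore alone.  [the near shore: the oxidiser, the reducing agent | the far shore: the base flask, the catalyst vial]
7. Ferryman goes to the far shore with the reducing agent.  [the near shore: the oxidiser | the far shore: the base flask, the catalyst vial, the reducing agent]
8. Ferryman goes back to the near shore alone.  [the near shore: the oxidiser | the far shore: the base flask, the catalyst vial, the reducing agent]
9. Ferryman goes to the far shore with the oxidiser.  [the near shore: — | the far shore: the base flask, the catalyst vial, the oxidiser, the reducing agent]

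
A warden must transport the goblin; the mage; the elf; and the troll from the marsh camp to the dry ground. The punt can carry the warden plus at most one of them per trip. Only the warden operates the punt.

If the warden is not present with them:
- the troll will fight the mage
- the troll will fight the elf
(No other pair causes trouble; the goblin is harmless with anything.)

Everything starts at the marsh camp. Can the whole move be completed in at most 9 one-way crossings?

Yes — this plan uses 9 crossings (≤ 9):
1. Warden goes to the dry ground with the troll.  [the marsh camp: the elf, the goblin, the mage | the dry ground: the troll]
2. Warden goes back to the marsh camp alone.  [the marsh camp: the elf, the goblin, the mage | the dry ground: the troll]
3. Warden goes to the dry ground with the goblin.  [the marsh camp: the elf, the mage | the dry ground: the goblin, the troll]
4. Warden goes back to the marsh camp alone.  [the marsh camp: the elf, the mage | the dry ground: the goblin, the troll]
5. Warden goes to the dry ground with the mage.  [the marsh camp: the elf | the dry ground: the goblin, the mage, the troll]
6. Warden goes back to the marsh camp with the troll.  [the marsh camp: the elf, the troll | the dry ground: the goblin, the mage]
7. Warden goes to the dry ground with the elf.  [the marsh camp: the troll | the dry ground: the elf, the goblin, the mage]
8. Warden goes back to the marsh camp alone.  [the marsh camp: the troll | the dry ground: the elf, the goblin, the mage]
9. Warden goes to the dry ground with the troll.  [the marsh camp: — | the dry ground: the elf, the goblin, the mage, the troll]

Yes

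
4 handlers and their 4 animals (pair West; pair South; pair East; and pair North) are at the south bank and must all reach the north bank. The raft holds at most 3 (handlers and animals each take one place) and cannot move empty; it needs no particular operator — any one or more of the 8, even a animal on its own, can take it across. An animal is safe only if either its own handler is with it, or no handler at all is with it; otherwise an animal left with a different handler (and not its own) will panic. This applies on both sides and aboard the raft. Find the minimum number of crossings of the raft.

Counting alone: each trip to the north bank takes at most 3 across and each return brings at least 1 back, so after t trips out (and t−1 returns) at most 3t − (t−1) of the 8 are across; that first reaches 8 at t = 4, so at least 7 crossings are needed.
The safety rule pushes this higher. Following every safe sequence of crossings, the most of the 8 that can be at the north bank as the raft arrives there on crossing 7 is 7 — never all 8.
So no plan with fewer than 9 crossings exists, and this one achieves 9:
1. animal West and handler West cross → the north bank.
2. handler West crosses ← the south bank.
3. animal South, handler South, and handler West cross → the north bank.
4. animal West and handler West cross ← the south bank.
5. handler East, handler North, and handler West cross → the north bank.
6. animal South crosses ← the south bank.
7. animal South and animal West cross → the north bank.
8. animal West crosses ← the south bank.
9. animal East, animal North, and animal West cross → the north bank.

9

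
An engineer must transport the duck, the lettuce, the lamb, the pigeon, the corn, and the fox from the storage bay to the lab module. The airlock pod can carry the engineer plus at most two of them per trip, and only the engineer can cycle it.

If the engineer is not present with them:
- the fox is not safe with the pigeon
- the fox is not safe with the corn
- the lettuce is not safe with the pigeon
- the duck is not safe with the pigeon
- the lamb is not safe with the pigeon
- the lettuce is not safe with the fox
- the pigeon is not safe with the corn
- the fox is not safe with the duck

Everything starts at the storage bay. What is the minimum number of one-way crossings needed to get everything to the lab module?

impossible

Following every safe sequence of crossings from the start, the most of the 6 that can be at the lab module as the airlock pod arrives there on crossings 1, 3, 5 is 2, 3, 4 respectively; the best ever achieved is 4 of 6.
From crossing 7 on, no configuration arises that was not already reachable earlier: only 19 distinct safe configurations (who is on which side, and where the airlock pod is) can ever be reached, none of them has everyone across, and every continuation just revisits them. So no valid plan exists.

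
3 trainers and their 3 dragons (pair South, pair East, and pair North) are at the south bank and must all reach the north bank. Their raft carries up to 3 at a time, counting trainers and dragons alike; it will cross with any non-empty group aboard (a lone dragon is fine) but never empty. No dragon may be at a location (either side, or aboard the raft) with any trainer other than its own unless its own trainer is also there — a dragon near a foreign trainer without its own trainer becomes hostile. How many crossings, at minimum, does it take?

Counting alone: each trip to the north bank takes at most 3 across and each return brings at least 1 back, so after t trips out (and t−1 returns) at most 3t − (t−1) of the 6 are across; that first reaches 6 at t = 3, so at least 5 crossings are needed.
The plan below uses exactly 5 crossings, so it is optimal:
1. dragon South and trainer South cross → the north bank.
2. trainer South crosses ← the south bank.
3. trainer East, trainer North, and trainer South cross → the north bank.
4. dragon South crosses ← the south bank.
5. dragon East, dragon North, and dragon South cross → the north bank.

5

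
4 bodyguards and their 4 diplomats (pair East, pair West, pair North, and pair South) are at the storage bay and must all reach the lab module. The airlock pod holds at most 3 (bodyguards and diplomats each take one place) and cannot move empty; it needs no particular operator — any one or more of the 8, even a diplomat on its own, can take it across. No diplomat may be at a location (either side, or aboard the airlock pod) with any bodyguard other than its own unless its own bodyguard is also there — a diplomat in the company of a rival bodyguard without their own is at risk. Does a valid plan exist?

1. bodyguard East and diplomat East cross → the lab module.
2. bodyguard East crosses ← the storage bay.
3. bodyguard East, bodyguard West, and diplomat West cross → the lab module.
4. bodyguard East and diplomat East cross ← the storage bay.
5. bodyguard East, bodyguard North, and bodyguard South cross → the lab module.
6. diplomat West crosses ← the storage bay.
7. diplomat East and diplomat West cross → the lab module.
8. diplomat East crosses ← the storage bay.
9. diplomat East, diplomat North, and diplomat South cross → the lab module.

Yes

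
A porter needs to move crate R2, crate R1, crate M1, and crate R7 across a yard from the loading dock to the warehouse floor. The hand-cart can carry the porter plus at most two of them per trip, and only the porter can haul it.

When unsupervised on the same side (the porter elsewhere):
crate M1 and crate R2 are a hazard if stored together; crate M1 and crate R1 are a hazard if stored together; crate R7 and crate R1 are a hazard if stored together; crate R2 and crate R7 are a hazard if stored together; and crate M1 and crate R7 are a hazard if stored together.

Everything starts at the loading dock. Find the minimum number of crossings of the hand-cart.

Counting alone: the porter can take at most 2 across per trip to the warehouse floor, so moving all 4 needs at least 2 loaded trips out, with a return between consecutive ones — at least 3 crossings.
The safety rule pushes this higher. Following every safe sequence of crossings, the most of the 4 that can be at the warehouse floor as the hand-cart arrives there on crossing 3 is 3 — never all 4.
So no plan with fewer than 5 crossings exists, and this one achieves 5:
1. Porter goes to the warehouse floor with crate M1 and crate R7.  [the loading dock: crate R1, crate R2 | the warehouse floor: crate M1, crate R7]
2. Porter goes back to the loading dock with crate M1.  [the loading dock: crate M1, crate R1, crate R2 | the warehouse floor: crate R7]
3. Porter goes to the warehouse floor with crate R1 and crate R2.  [the loading dock: crate M1 | the warehouse floor: crate R1, crate R2, crate R7]
4. Porter goes back to the loading dock with crate R7.  [the loading dock: crate M1, crate R7 | the warehouse floor: crate R1, crate R2]
5. Porter goes to the warehouse floor with crate M1 and crate R7.  [the loading dock: — | the warehouse floor: crate M1, crate R1, crate R2, crate R7]

5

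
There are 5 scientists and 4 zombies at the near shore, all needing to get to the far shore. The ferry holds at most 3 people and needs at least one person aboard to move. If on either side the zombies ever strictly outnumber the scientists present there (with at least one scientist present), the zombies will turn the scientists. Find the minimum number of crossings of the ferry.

Counting alone: each trip to the far shore takes at most 3 across and each return brings at least 1 back, so after t trips out (and t−1 returns) at most 3t − (t−1) of the 9 are across; that first reaches 9 at t = 4, so at least 7 crossings are needed.
The plan below uses exactly 7 crossings, so it is optimal:
1. 3 zombies → the far shore.  (the near shore: 5S 1Z; the far shore: 0S 3Z)
2. 1 zombie ← the near shore.  (the near shore: 5S 2Z; the far shore: 0S 2Z)
3. 3 scientists → the far shore.  (the near shore: 2S 2Z; the far shore: 3S 2Z)
4. 1 scientist ← the near shore.  (the near shore: 3S 2Z; the far shore: 2S 2Z)
5. 2 scientists and 1 zombie → the far shore.  (the near shore: 1S 1Z; the far shore: 4S 3Z)
6. 1 scientist ← the near shore.  (the near shore: 2S 1Z; the far shore: 3S 3Z)
7. 2 scientists and 1 zombie → the far shore.  (the near shore: 0S 0Z; the far shore: 5S 4Z)

7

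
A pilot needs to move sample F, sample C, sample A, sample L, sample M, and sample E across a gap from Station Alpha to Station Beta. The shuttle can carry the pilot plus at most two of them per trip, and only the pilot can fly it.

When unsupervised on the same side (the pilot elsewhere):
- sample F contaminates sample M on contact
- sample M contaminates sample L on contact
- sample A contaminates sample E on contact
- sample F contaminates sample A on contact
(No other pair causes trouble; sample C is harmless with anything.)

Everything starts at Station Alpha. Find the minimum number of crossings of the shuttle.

7

Counting alone: the pilot can take at most 2 across per trip to Station Beta, so moving all 6 needs at least 3 loaded trips out, with a return between consecutive ones — at least 5 crossings.
The safety rule pushes this higher. Following every safe sequence of crossings, the most of the 6 that can be at Station Beta as the shuttle arrives there on crossing 5 is 5 — never all 6.
So no plan with fewer than 7 crossings exists, and this one achieves 7:
1. Pilot goes to Station Beta with sample A and sample M.
2. Pilot goes back to Station Alpha alone.
3. Pilot goes to Station Beta with sample C and sample F.
4. Pilot goes back to Station Alpha with sample A and sample M.
5. Pilot goes to Station Beta with sample E and sample L.
6. Pilot goes back to Station Alpha alone.
7. Pilot goes to Station Beta with sample A and sample M.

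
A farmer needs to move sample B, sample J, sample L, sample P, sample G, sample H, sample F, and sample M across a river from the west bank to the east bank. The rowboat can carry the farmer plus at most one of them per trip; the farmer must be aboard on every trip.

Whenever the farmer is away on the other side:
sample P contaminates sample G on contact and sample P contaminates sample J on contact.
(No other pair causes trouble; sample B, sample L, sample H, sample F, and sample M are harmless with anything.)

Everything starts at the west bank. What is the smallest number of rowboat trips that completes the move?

Counting alone: the farmer can take at most 1 across per trip to the east bank, so moving all 8 needs at least 8 loaded trips out, with a return between consecutive ones — at least 15 crossings.
The safety rule pushes this higher. Following every safe sequence of crossings, the most of the 8 that can be at the east bank as the rowboat arrives there on crossing 15 is 7 — never all 8.
So no plan with fewer than 17 crossings exists, and this one achieves 17:
1. Farmer goes to the east bank with sample P.  [the west bank: sample B, sample F, sample G, sample H, sample J, sample L, sample M | the east bank: sample P]
2. Farmer goes back to the west bank alone.  [the west bank: sample B, sample F, sample G, sample H, sample J, sample L, sample M | the east bank: sample P]
3. Farmer goes to the east bank with sample B.  [the west bank: sample F, sample G, sample H, sample J, sample L, sample M | the east bank: sample B, sample P]
4. Farmer goes back to the west bank alone.  [the west bank: sample F, sample G, sample H, sample J, sample L, sample M | the east bank: sample B, sample P]
5. Farmer goes to the east bank with sample J.  [the west bank: sample F, sample G, sample H, sample L, sample M | the east bank: sample B, sample J, sample P]
6. Farmer goes back to the west bank with sample P.  [the west bank: sample F, sample G, sample H, sample L, sample M, sample P | the east bank: sample B, sample J]
7. Farmer goes to the east bank with sample G.  [the west bank: sample F, sample H, sample L, sample M, sample P | the east bank: sample B, sample G, sample J]
8. Farmer goes back to the west bank alone.  [the west bank: sample F, sample H, sample L, sample M, sample P | the east bank: sample B, sample G, sample J]
9. Farmer goes to the east bank with sample L.  [the west bank: sample F, sample H, sample M, sample P | the east bank: sample B, sample G, sample J, sample L]
10. Farmer goes back to the west bank alone.  [the west bank: sample F, sample H, sample M, sample P | the east bank: sample B, sample G, sample J, sample L]
11. Farmer goes to the east bank with sample H.  [the west bank: sample F, sample M, sample P | the east bank: sample B, sample G, sample H, sample J, sample L]
12. Farmer goes back to the west bank alone.  [the west bank: sample F, sample M, sample P | the east bank: sample B, sample G, sample H, sample J, sample L]
13. Farmer goes to the east bank with sample F.  [the west bank: sample M, sample P | the east bank: sample B, sample F, sample G, sample H, sample J, sample L]
14. Farmer goes back to the west bank alone.  [the west bank: sample M, sample P | the east bank: sample B, sample F, sample G, sample H, sample J, sample L]
15. Farmer goes to the east bank with sample M.  [the west bank: sample P | the east bank: sample B, sample F, sample G, sample H, sample J, sample L, sample M]
16. Farmer goes back to the west bank alone.  [the west bank: sample P | the east bank: sample B, sample F, sample G, sample H, sample J, sample L, sample M]
17. Farmer goes to the east bank with sample P.  [the west bank: — | the east bank: sample B, sample F, sample G, sample H, sample J, sample L, sample M, sample P]

17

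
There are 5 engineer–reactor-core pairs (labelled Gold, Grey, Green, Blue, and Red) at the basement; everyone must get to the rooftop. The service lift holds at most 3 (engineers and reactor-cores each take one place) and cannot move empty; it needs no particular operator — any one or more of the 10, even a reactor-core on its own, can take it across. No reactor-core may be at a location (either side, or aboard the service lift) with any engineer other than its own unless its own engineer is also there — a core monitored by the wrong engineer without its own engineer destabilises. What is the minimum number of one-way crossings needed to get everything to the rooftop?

Counting alone: each trip to the rooftop takes at most 3 across and each return brings at least 1 back, so after t trips out (and t−1 returns) at most 3t − (t−1) of the 10 are across; that first reaches 10 at t = 5, so at least 9 crossings are needed.
The safety rule pushes this higher. Following every safe sequence of crossings, the most of the 10 that can be at the rooftop as the service lift arrives there on crossing 9 is 9 — never all 10.
So no plan with fewer than 11 crossings exists, and this one achieves 11:
1. engineer Gold and reactor-core Gold cross → the rooftop.
2. engineer Gold crosses ← the basement.
3. reactor-core Blue, reactor-core Green, and reactor-core Grey cross → the rooftop.
4. reactor-core Gold crosses ← the basement.
5. engineer Blue, engineer Green, and engineer Grey cross → the rooftop.
6. engineer Grey and reactor-core Grey cross ← the basement.
7. engineer Gold, engineer Grey, and engineer Red cross → the rooftop.
8. reactor-core Green crosses ← the basement.
9. reactor-core Gold and reactor-core Grey cross → the rooftop.
10. reactor-core Gold crosses ← the basement.
11. reactor-core Gold, reactor-core Green, and reactor-core Red cross → the rooftop.

11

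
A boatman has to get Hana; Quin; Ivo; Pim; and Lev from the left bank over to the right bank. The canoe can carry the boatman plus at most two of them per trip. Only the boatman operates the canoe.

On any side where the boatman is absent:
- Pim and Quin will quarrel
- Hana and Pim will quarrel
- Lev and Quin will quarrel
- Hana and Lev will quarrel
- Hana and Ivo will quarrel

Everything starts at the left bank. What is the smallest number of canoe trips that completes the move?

Counting alone: the boatman can take at most 2 across per trip to the right bank, so moving all 5 needs at least 3 loaded trips out, with a return between consecutive ones — at least 5 crossings.
The safety rule pushes this higher. Following every safe sequence of crossings, the most of the 5 that can be at the right bank as the canoe arrives there on crossing 5 is 4 — never all 5.
So no plan with fewer than 7 crossings exists, and this one achieves 7:
1. Boatman goes to the right bank with Hana and Quin.
2. Boatman goes back to the left bank alone.
3. Boatman goes to the right bank with Ivo.
4. Boatman goes back to the left bank with Hana.
5. Boatman goes to the right bank with Lev and Pim.
6. Boatman goes back to the left bank with Quin.
7. Boatman goes to the right bank with Hana and Quin.

7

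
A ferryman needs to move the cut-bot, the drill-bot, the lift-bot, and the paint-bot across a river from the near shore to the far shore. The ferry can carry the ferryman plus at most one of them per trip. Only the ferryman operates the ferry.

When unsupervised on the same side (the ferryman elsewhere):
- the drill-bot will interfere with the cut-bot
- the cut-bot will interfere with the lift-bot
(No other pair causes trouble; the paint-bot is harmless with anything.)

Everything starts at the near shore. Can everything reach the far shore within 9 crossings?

Yes — this plan uses 9 crossings (≤ 9):
1. Ferryman goes to the far shore with the cut-bot.  [the near shore: the drill-bot, the lift-bot, the paint-bot | the far shore: the cut-bot]
2. Ferryman goes back to the near shore alone.  [the near shore: the drill-bot, the lift-bot, the paint-bot | the far shore: the cut-bot]
3. Ferryman goes to the far shore with the drill-bot.  [the near shore: the lift-bot, the paint-bot | the far shore: the cut-bot, the drill-bot]
4. Ferryman goes back to the near shore with the cut-bot.  [the near shore: the cut-bot, the lift-bot, the paint-bot | the far shore: the drill-bot]
5. Ferryman goes to the far shore with the lift-bot.  [the near shore: the cut-bot, the paint-bot | the far shore: the drill-bot, the lift-bot]
6. Ferryman goes back to the near shore alone.  [the near shore: the cut-bot, the paint-bot | the far shore: the drill-bot, the lift-bot]
7. Ferryman goes to the far shore with the paint-bot.  [the near shore: the cut-bot | the far shore: the drill-bot, the lift-bot, the paint-bot]
8. Ferryman goes back to the near shore alone.  [the near shore: the cut-bot | the far shore: the drill-bot, the lift-bot, the paint-bot]
9. Ferryman goes to the far shore with the cut-bot.  [the near shore: — | the far shore: the cut-bot, the drill-bot, the lift-bot, the paint-bot]

Yes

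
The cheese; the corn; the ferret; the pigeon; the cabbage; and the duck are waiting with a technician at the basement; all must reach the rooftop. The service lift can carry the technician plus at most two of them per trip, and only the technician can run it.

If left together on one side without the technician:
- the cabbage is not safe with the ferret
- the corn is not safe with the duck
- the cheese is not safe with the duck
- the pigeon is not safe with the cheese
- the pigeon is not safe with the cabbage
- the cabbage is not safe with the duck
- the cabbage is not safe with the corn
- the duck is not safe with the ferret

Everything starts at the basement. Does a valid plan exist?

Whatever the first load, the items left behind include a forbidden pair without the technician. No opening move is safe, so no plan exists.

No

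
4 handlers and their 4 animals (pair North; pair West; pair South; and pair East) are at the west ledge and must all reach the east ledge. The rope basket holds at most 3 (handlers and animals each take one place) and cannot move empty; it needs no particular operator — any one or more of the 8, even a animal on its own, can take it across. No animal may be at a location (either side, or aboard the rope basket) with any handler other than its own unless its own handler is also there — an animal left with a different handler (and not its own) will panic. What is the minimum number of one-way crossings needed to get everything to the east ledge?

Counting alone: each trip to the east ledge takes at most 3 across and each return brings at least 1 back, so after t trips out (and t−1 returns) at most 3t − (t−1) of the 8 are across; that first reaches 8 at t = 4, so at least 7 crossings are needed.
The safety rule pushes this higher. Following every safe sequence of crossings, the most of the 8 that can be at the east ledge as the rope basket arrives there on crossing 7 is 7 — never all 8.
So no plan with fewer than 9 crossings exists, and this one achieves 9:
1. animal North and handler North cross → the east ledge.
2. handler North crosses ← the west ledge.
3. animal West, handler North, and handler West cross → the east ledge.
4. animal North and handler North cross ← the west ledge.
5. handler East, handler North, and handler South cross → the east ledge.
6. animal West crosses ← the west ledge.
7. animal North and animal West cross → the east ledge.
8. animal North crosses ← the west ledge.
9. animal East, animal North, and animal South cross → the east ledge.

9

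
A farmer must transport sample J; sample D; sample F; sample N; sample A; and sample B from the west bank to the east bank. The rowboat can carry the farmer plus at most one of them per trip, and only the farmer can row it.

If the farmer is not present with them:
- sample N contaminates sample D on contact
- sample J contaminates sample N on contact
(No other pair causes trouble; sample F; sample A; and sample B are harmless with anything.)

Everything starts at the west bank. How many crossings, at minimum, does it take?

13

Counting alone: the farmer can take at most 1 across per trip to the east bank, so moving all 6 needs at least 6 loaded trips out, with a return between consecutive ones — at least 11 crossings.
The safety rule pushes this higher. Following every safe sequence of crossings, the most of the 6 that can be at the east bank as the rowboat arrives there on crossing 11 is 5 — never all 6.
So no plan with fewer than 13 crossings exists, and this one achieves 13:
1. Farmer goes to the east bank with sample N.  [the west bank: sample A, sample B, sample D, sample F, sample J | the east bank: sample N]
2. Farmer goes back to the west bank alone.  [the west bank: sample A, sample B, sample D, sample F, sample J | the east bank: sample N]
3. Farmer goes to the east bank with sample J.  [the west bank: sample A, sample B, sample D, sample F | the east bank: sample J, sample N]
4. Farmer goes back to the west bank with sample N.  [the west bank: sample A, sample B, sample D, sample F, sample N | the east bank: sample J]
5. Farmer goes to the east bank with sample D.  [the west bank: sample A, sample B, sample F, sample N | the east bank: sample D, sample J]
6. Farmer goes back to the west bank alone.  [the west bank: sample A, sample B, sample F, sample N | the east bank: sample D, sample J]
7. Farmer goes to the east bank with sample F.  [the west bank: sample A, sample B, sample N | the east bank: sample D, sample F, sample J]
8. Farmer goes back to the west bank alone.  [the west bank: sample A, sample B, sample N | the east bank: sample D, sample F, sample J]
9. Farmer goes to the east bank with sample A.  [the west bank: sample B, sample N | the east bank: sample A, sample D, sample F, sample J]
10. Farmer goes back to the west bank alone.  [the west bank: sample B, sample N | the east bank: sample A, sample D, sample F, sample J]
11. Farmer goes to the east bank with sample B.  [the west bank: sample N | the east bank: sample A, sample B, sample D, sample F, sample J]
12. Farmer goes back to the west bank alone.  [the west bank: sample N | the east bank: sample A, sample B, sample D, sample F, sample J]
13. Farmer goes to the east bank with sample N.  [the west bank: — | the east bank: sample A, sample B, sample D, sample F, sample J, sample N]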